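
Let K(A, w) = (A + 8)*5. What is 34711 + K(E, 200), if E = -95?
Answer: 34276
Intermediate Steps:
K(A, w) = 40 + 5*A (K(A, w) = (8 + A)*5 = 40 + 5*A)
34711 + K(E, 200) = 34711 + (40 + 5*(-95)) = 34711 + (40 - 475) = 34711 - 435 = 34276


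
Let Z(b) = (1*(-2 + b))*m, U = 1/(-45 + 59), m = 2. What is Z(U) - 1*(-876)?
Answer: 6105/7 ≈ 872.14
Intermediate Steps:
U = 1/14 ≈ 0.071429
Z(b) = -4 + 2*b (Z(b) = (1*(-2 + b))*2 = (-2 + b)*2 = -4 + 2*b)
Z(U) - 1*(-876) = (-4 + 2*(1/14)) - 1*(-876) = (-4 + ⅐) + 876 = -27/7 + 876 = 6105/7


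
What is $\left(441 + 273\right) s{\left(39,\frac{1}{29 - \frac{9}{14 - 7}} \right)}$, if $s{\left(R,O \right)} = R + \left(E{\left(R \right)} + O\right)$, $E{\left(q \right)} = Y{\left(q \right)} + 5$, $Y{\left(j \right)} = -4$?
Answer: $\frac{2772819}{97} \approx 28586.0$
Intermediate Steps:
$E{\left(q \right)} = 1$ ($E{\left(q \right)} = -4 + 5 = 1$)
$s{\left(R,O \right)} = 1 + O + R$ ($s{\left(R,O \right)} = R + \left(1 + O\right) = 1 + O + R$)
$\left(441 + 273\right) s{\left(39,\frac{1}{29 - \frac{9}{14 - 7}} \right)} = \left(441 + 273\right) \left(1 + \frac{1}{29 - \frac{9}{14 - 7}} + 39\right) = 714 \left(1 + \frac{1}{29 - \frac{9}{7}} + 39\right) = 714 \left(1 + \frac{1}{\frac{194}{7}} + 39\right) = 714 \left(1 + \frac{7}{194} + 39\right) = 714 \cdot \frac{7767}{194} = \frac{2772819}{97}$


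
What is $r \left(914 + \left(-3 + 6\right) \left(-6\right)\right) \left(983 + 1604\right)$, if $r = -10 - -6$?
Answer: $-9271808$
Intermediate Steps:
$r = -4$ ($r = -10 + 6 = -4$)
$r \left(914 + \left(-3 + 6\right) \left(-6\right)\right) \left(983 + 1604\right) = - 4 \left(914 + \left(-3 + 6\right) \left(-6\right)\right) \left(983 + 1604\right) = - 4 \left(914 + 3 \left(-6\right)\right) 2587 = - 4 \left(914 - 18\right) 2587 = - 4 \cdot 896 \cdot 2587 = \left(-4\right) 2317952 = -9271808$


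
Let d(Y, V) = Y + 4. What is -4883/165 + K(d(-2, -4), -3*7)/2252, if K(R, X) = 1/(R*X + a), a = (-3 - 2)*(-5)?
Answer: -186940937/6316860 ≈ -29.594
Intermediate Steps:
a = 25 (a = -5*(-5) = 25)
d(Y, V) = 4 + Y
K(R, X) = 1/(25 + R*X) (K(R, X) = 1/(R*X + 25) = 1/(25 + R*X))
-4883/165 + K(d(-2, -4), -3*7)/2252 = -4883/165 + 1/((25 + (4 - 2)*(-3*7))*2252) = -4883*1/165 + (1/2252)/(25 + 2*(-21)) = -4883/165 + (1/2252)/(25 - 42) = -4883/165 + (1/2252)/(-17) = -4883/165 - 1/17*1/2252 = -4883/165 - 1/38284 = -186940937/6316860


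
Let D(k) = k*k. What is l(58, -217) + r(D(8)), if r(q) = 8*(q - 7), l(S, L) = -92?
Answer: 364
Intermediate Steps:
D(k) = k²
r(q) = -56 + 8*q (r(q) = 8*(-7 + q) = -56 + 8*q)
l(58, -217) + r(D(8)) = -92 + (-56 + 8*8²) = -92 + (-56 + 8*64) = -92 + (-56 + 512) = -92 + 456 = 364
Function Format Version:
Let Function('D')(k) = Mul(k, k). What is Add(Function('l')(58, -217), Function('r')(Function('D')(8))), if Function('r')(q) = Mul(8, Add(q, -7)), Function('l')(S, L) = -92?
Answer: 364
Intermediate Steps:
Function('D')(k) = Pow(k, 2)
Function('r')(q) = Add(-56, Mul(8, q)) (Function('r')(q) = Mul(8, Add(-7, q)) = Add(-56, Mul(8, q)))
Add(Function('l')(58, -217), Function('r')(Function('D')(8))) = Add(-92, Add(-56, Mul(8, Pow(8, 2)))) = Add(-92, Add(-56, Mul(8, 64))) = Add(-92, Add(-56, 512)) = Add(-92, 456) = 364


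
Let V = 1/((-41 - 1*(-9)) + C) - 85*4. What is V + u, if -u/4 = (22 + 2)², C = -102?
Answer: -354297/134 ≈ -2644.0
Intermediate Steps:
u = -2304 (u = -4*(22 + 2)² = -4*24² = -4*576 = -2304)
V = -45561/134 (V = 1/((-41 - 1*(-9)) - 102) - 85*4 = 1/((-41 + 9) - 102) - 340 = 1/(-32 - 102) - 340 = 1/(-134) - 340 = -1/134 - 340 = -45561/134 ≈ -340.01)
V + u = -45561/134 - 2304 = -354297/134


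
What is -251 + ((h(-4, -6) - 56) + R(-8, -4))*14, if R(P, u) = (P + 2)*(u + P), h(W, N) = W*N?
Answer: 309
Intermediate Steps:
h(W, N) = N*W
R(P, u) = (2 + P)*(P + u)
-251 + ((h(-4, -6) - 56) + R(-8, -4))*14 = -251 + ((-6*(-4) - 56) + ((-8)² + 2*(-8) + 2*(-4) - 8*(-4)))*14 = -251 + ((24 - 56) + (64 - 16 - 8 + 32))*14 = -251 + (-32 + 72)*14 = -251 + 40*14 = -251 + 560 = 309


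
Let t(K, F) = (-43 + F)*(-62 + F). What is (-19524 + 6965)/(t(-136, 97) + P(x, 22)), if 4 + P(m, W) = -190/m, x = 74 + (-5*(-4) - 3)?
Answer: -1142869/171436 ≈ -6.6664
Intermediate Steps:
x = 91 (x = 74 + (20 - 3) = 74 + 17 = 91)
t(K, F) = (-62 + F)*(-43 + F)
P(m, W) = -4 - 190/m
(-19524 + 6965)/(t(-136, 97) + P(x, 22)) = (-19524 + 6965)/((2666 + 97² - 105*97) + (-4 - 190/91)) = -12559/((2666 + 9409 - 10185) + (-4 - 190*1/91)) = -12559/(1890 + (-4 - 190/91)) = -12559/(1890 - 554/91) = -12559/171436/91 = -12559*91/171436 = -1142869/171436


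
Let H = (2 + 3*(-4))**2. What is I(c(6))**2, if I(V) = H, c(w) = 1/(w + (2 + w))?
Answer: 10000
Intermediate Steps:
c(w) = 1/(2 + 2*w)
H = 100 (H = (2 - 12)**2 = (-10)**2 = 100)
I(V) = 100
I(c(6))**2 = 100**2 = 10000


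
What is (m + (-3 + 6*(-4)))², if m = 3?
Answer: 576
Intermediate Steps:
(m + (-3 + 6*(-4)))² = (3 + (-3 + 6*(-4)))² = (3 + (-3 - 24))² = (3 - 27)² = (-24)² = 576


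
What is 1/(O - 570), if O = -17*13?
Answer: -1/791 ≈ -0.0012642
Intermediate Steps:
O = -221
1/(O - 570) = 1/(-221 - 570) = 1/(-791) = -1/791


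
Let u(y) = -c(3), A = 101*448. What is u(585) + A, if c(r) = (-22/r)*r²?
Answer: 45314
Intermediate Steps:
c(r) = -22*r
A = 45248
u(y) = 66 (u(y) = -(-22)*3 = -1*(-66) = 66)
u(585) + A = 66 + 45248 = 45314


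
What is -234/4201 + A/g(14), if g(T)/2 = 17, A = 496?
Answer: 1037870/71417 ≈ 14.533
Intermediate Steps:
g(T) = 34 (g(T) = 2*17 = 34)
-234/4201 + A/g(14) = -234/4201 + 496/34 = -234*1/4201 + 496*(1/34) = -234/4201 + 248/17 = 1037870/71417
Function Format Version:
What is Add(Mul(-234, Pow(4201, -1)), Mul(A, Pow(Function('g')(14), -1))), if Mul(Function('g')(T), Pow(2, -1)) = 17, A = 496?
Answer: Rational(1037870, 71417) ≈ 14.533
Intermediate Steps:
Function('g')(T) = 34 (Function('g')(T) = Mul(2, 17) = 34)
Add(Mul(-234, Pow(4201, -1)), Mul(A, Pow(Function('g')(14), -1))) = Add(Mul(-234, Pow(4201, -1)), Mul(496, Pow(34, -1))) = Add(Mul(-234, Rational(1, 4201)), Mul(496, Rational(1, 34))) = Add(Rational(-234, 4201), Rational(248, 17)) = Rational(1037870, 71417)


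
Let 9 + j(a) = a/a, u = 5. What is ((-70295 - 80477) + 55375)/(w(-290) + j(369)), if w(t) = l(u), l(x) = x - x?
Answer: 95397/8 ≈ 11925.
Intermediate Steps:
j(a) = -8 (j(a) = -9 + a/a = -9 + 1 = -8)
l(x) = 0
w(t) = 0
((-70295 - 80477) + 55375)/(w(-290) + j(369)) = ((-70295 - 80477) + 55375)/(0 - 8) = (-150772 + 55375)/(-8) = -95397*(-⅛) = 95397/8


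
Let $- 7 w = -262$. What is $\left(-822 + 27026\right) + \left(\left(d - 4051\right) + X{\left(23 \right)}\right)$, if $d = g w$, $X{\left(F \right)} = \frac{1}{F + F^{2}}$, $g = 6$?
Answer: $\frac{86466943}{3864} \approx 22378.0$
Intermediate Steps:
$w = \frac{262}{7}$ ($w = \left(- \frac{1}{7}\right) \left(-262\right) = \frac{262}{7} \approx 37.429$)
$d = \frac{1572}{7}$ ($d = 6 \cdot \frac{262}{7} = \frac{1572}{7} \approx 224.57$)
$\left(-822 + 27026\right) + \left(\left(d - 4051\right) + X{\left(23 \right)}\right) = \left(-822 + 27026\right) + \left(\left(\frac{1572}{7} - 4051\right) + \frac{1}{23 \left(1 + 23\right)}\right) = 26204 - \left(\frac{26785}{7} - \frac{1}{23 \cdot 24}\right) = 26204 + \left(- \frac{26785}{7} + \frac{1}{23} \cdot \frac{1}{24}\right) = 26204 + \left(- \frac{26785}{7} + \frac{1}{552}\right) = 26204 - \frac{14785313}{3864} = \frac{86466943}{3864}$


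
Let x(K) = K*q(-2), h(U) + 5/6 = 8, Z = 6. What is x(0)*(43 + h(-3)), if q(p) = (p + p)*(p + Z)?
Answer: 0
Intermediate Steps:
h(U) = 43/6 (h(U) = -⅚ + 8 = 43/6)
q(p) = 2*p*(6 + p) (q(p) = (p + p)*(p + 6) = (2*p)*(6 + p) = 2*p*(6 + p))
x(K) = -16*K (x(K) = K*(2*(-2)*(6 - 2)) = K*(2*(-2)*4) = K*(-16) = -16*K)
x(0)*(43 + h(-3)) = (-16*0)*(43 + 43/6) = 0*(301/6) = 0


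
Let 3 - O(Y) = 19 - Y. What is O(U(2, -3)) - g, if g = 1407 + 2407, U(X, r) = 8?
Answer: -3822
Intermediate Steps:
g = 3814
O(Y) = -16 + Y (O(Y) = 3 - (19 - Y) = 3 + (-19 + Y) = -16 + Y)
O(U(2, -3)) - g = (-16 + 8) - 1*3814 = -8 - 3814 = -3822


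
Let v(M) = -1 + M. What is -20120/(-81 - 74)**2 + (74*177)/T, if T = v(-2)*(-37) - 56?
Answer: 12542914/52855 ≈ 237.31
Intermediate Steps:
T = 55 (T = (-1 - 2)*(-37) - 56 = -3*(-37) - 56 = 111 - 56 = 55)
-20120/(-81 - 74)**2 + (74*177)/T = -20120/(-81 - 74)**2 + (74*177)/55 = -20120/((-155)**2) + 13098*(1/55) = -20120/24025 + 13098/55 = -20120*1/24025 + 13098/55 = -4024/4805 + 13098/55 = 12542914/52855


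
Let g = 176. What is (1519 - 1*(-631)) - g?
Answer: 1974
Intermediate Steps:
(1519 - 1*(-631)) - g = (1519 - 1*(-631)) - 1*176 = (1519 + 631) - 176 = 2150 - 176 = 1974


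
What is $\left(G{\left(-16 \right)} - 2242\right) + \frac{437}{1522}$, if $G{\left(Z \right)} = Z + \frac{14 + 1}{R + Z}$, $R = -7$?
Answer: $- \frac{79056327}{35006} \approx -2258.4$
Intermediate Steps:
$G{\left(Z \right)} = Z + \frac{15}{-7 + Z}$ ($G{\left(Z \right)} = Z + \frac{14 + 1}{-7 + Z} = Z + \frac{15}{-7 + Z}$)
$\left(G{\left(-16 \right)} - 2242\right) + \frac{437}{1522} = \left(\frac{15 + \left(-16\right)^{2} - -112}{-7 - 16} - 2242\right) + \frac{437}{1522} = \left(\frac{15 + 256 + 112}{-23} - 2242\right) + 437 \cdot \frac{1}{1522} = \left(\left(- \frac{1}{23}\right) 383 - 2242\right) + \frac{437}{1522} = \left(- \frac{383}{23} - 2242\right) + \frac{437}{1522} = - \frac{51949}{23} + \frac{437}{1522} = - \frac{79056327}{35006}$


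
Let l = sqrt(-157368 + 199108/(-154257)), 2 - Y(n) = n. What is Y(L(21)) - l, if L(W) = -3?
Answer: 5 - 2*I*sqrt(936159304302447)/154257 ≈ 5.0 - 396.7*I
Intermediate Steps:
Y(n) = 2 - n
l = 2*I*sqrt(936159304302447)/154257 (l = sqrt(-157368 + 199108*(-1/154257)) = sqrt(-157368 - 199108/154257) = sqrt(-24275314684/154257) = 2*I*sqrt(936159304302447)/154257 ≈ 396.7*I)
Y(L(21)) - l = (2 - 1*(-3)) - 2*I*sqrt(936159304302447)/154257 = (2 + 3) - 2*I*sqrt(936159304302447)/154257 = 5 - 2*I*sqrt(936159304302447)/154257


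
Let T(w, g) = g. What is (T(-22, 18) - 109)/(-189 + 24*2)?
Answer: 91/141 ≈ 0.64539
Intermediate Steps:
(T(-22, 18) - 109)/(-189 + 24*2) = (18 - 109)/(-189 + 24*2) = -91/(-189 + 48) = -91/(-141) = -91*(-1/141) = 91/141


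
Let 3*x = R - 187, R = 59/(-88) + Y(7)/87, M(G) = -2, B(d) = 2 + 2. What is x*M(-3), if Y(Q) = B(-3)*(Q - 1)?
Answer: 478231/3828 ≈ 124.93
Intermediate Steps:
B(d) = 4
Y(Q) = -4 + 4*Q (Y(Q) = 4*(Q - 1) = 4*(-1 + Q) = -4 + 4*Q)
R = -1007/2552 (R = 59/(-88) + (-4 + 4*7)/87 = 59*(-1/88) + (-4 + 28)*(1/87) = -59/88 + 24*(1/87) = -59/88 + 8/29 = -1007/2552 ≈ -0.39459)
x = -478231/7656 (x = (-1007/2552 - 187)/3 = (⅓)*(-478231/2552) = -478231/7656 ≈ -62.465)
x*M(-3) = -478231/7656*(-2) = 478231/3828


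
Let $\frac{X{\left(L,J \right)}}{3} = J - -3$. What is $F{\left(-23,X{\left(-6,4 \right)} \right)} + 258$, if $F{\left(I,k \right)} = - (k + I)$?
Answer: $260$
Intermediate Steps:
$X{\left(L,J \right)} = 9 + 3 J$ ($X{\left(L,J \right)} = 3 \left(J - -3\right) = 3 \left(J + 3\right) = 3 \left(3 + J\right) = 9 + 3 J$)
$F{\left(I,k \right)} = - I - k$ ($F{\left(I,k \right)} = - (I + k) = - I - k$)
$F{\left(-23,X{\left(-6,4 \right)} \right)} + 258 = \left(\left(-1\right) \left(-23\right) - \left(9 + 3 \cdot 4\right)\right) + 258 = \left(23 - \left(9 + 12\right)\right) + 258 = \left(23 - 21\right) + 258 = 2 + 258 = 260$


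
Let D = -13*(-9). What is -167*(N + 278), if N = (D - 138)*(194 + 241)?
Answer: 1479119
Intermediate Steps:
D = 117
N = -9135 (N = (117 - 138)*(194 + 241) = -21*435 = -9135)
-167*(N + 278) = -167*(-9135 + 278) = -167*(-8857) = 1479119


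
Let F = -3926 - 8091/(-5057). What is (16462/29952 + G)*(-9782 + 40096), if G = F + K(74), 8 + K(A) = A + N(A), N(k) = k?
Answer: -334112438465441/2912832 ≈ -1.1470e+8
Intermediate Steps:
K(A) = -8 + 2*A (K(A) = -8 + (A + A) = -8 + 2*A)
F = -19845691/5057 (F = -3926 - 8091*(-1)/5057 = -3926 - 1*(-8091/5057) = -3926 + 8091/5057 = -19845691/5057 ≈ -3924.4)
G = -19137711/5057 (G = -19845691/5057 + (-8 + 2*74) = -19845691/5057 + (-8 + 148) = -19845691/5057 + 140 = -19137711/5057 ≈ -3784.4)
(16462/29952 + G)*(-9782 + 40096) = (16462/29952 - 19137711/5057)*(-9782 + 40096) = (16462*(1/29952) - 19137711/5057)*30314 = (8231/14976 - 19137711/5057)*30314 = -22043441213/5825664*30314 = -334112438465441/2912832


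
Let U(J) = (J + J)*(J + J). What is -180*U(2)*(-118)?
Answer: 339840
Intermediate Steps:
U(J) = 4*J² (U(J) = (2*J)*(2*J) = 4*J²)
-180*U(2)*(-118) = -720*2²*(-118) = -720*4*(-118) = -180*16*(-118) = -2880*(-118) = 339840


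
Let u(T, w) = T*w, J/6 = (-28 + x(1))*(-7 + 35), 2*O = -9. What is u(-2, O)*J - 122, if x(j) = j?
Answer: -40946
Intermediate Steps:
O = -9/2 (O = (½)*(-9) = -9/2 ≈ -4.5000)
J = -4536 (J = 6*((-28 + 1)*(-7 + 35)) = 6*(-27*28) = 6*(-756) = -4536)
u(-2, O)*J - 122 = -2*(-9/2)*(-4536) - 122 = 9*(-4536) - 122 = -40824 - 122 = -40946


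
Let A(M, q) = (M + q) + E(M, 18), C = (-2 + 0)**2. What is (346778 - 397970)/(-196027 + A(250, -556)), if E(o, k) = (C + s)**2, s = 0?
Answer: 1896/7271 ≈ 0.26076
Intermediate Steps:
C = 4 (C = (-2)**2 = 4)
E(o, k) = 16 (E(o, k) = (4 + 0)**2 = 4**2 = 16)
A(M, q) = 16 + M + q (A(M, q) = (M + q) + 16 = 16 + M + q)
(346778 - 397970)/(-196027 + A(250, -556)) = (346778 - 397970)/(-196027 + (16 + 250 - 556)) = -51192/(-196027 - 290) = -51192/(-196317) = -51192*(-1/196317) = 1896/7271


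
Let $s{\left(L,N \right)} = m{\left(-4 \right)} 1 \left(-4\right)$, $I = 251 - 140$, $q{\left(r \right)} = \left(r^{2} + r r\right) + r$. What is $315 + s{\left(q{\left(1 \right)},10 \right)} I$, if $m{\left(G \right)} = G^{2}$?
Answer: $-6789$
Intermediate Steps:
$q{\left(r \right)} = r + 2 r^{2}$ ($q{\left(r \right)} = \left(r^{2} + r^{2}\right) + r = 2 r^{2} + r = r + 2 r^{2}$)
$I = 111$
$s{\left(L,N \right)} = -64$ ($s{\left(L,N \right)} = \left(-4\right)^{2} \cdot 1 \left(-4\right) = 16 \cdot 1 \left(-4\right) = 16 \left(-4\right) = -64$)
$315 + s{\left(q{\left(1 \right)},10 \right)} I = 315 - 7104 = -6789$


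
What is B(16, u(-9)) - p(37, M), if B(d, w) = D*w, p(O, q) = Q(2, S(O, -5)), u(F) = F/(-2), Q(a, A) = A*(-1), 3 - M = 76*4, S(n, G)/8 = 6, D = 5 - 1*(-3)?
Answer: 84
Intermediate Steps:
D = 8 (D = 5 + 3 = 8)
S(n, G) = 48 (S(n, G) = 8*6 = 48)
M = -301 (M = 3 - 76*4 = 3 - 1*304 = 3 - 304 = -301)
Q(a, A) = -A
u(F) = -F/2 (u(F) = F*(-1/2) = -F/2)
p(O, q) = -48 (p(O, q) = -1*48 = -48)
B(d, w) = 8*w
B(16, u(-9)) - p(37, M) = 8*(-1/2*(-9)) - 1*(-48) = 8*(9/2) + 48 = 36 + 48 = 84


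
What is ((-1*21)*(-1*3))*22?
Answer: 1386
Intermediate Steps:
((-1*21)*(-1*3))*22 = -21*(-3)*22 = 63*22 = 1386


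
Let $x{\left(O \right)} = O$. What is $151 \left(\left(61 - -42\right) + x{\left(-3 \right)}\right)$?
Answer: $15100$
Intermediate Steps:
$151 \left(\left(61 - -42\right) + x{\left(-3 \right)}\right) = 151 \left(\left(61 - -42\right) - 3\right) = 151 \left(\left(61 + 42\right) - 3\right) = 151 \left(103 - 3\right) = 151 \cdot 100 = 15100$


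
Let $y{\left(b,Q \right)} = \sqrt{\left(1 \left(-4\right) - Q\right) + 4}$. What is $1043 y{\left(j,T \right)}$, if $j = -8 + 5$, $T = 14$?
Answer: $1043 i \sqrt{14} \approx 3902.5 i$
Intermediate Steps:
$j = -3$
$y{\left(b,Q \right)} = \sqrt{- Q}$ ($y{\left(b,Q \right)} = \sqrt{\left(-4 - Q\right) + 4} = \sqrt{- Q}$)
$1043 y{\left(j,T \right)} = 1043 \sqrt{\left(-1\right) 14} = 1043 \sqrt{-14} = 1043 i \sqrt{14}$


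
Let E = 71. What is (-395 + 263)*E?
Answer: -9372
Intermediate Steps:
(-395 + 263)*E = (-395 + 263)*71 = -132*71 = -9372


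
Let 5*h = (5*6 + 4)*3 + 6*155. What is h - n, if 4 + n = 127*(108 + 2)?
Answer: -68798/5 ≈ -13760.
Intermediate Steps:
n = 13966 (n = -4 + 127*(108 + 2) = -4 + 127*110 = -4 + 13970 = 13966)
h = 1032/5 (h = ((5*6 + 4)*3 + 6*155)/5 = ((30 + 4)*3 + 930)/5 = (34*3 + 930)/5 = (102 + 930)/5 = (⅕)*1032 = 1032/5 ≈ 206.40)
h - n = 1032/5 - 1*13966 = 1032/5 - 13966 = -68798/5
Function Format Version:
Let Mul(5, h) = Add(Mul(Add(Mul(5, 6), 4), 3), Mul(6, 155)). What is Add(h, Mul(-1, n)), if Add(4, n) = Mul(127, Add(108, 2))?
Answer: Rational(-68798, 5) ≈ -13760.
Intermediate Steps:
n = 13966 (n = Add(-4, Mul(127, Add(108, 2))) = Add(-4, Mul(127, 110)) = Add(-4, 13970) = 13966)
h = Rational(1032, 5) (h = Mul(Rational(1, 5), Add(Mul(Add(Mul(5, 6), 4), 3), Mul(6, 155))) = Mul(Rational(1, 5), Add(Mul(Add(30, 4), 3), 930)) = Mul(Rational(1, 5), Add(Mul(34, 3), 930)) = Mul(Rational(1, 5), Add(102, 930)) = Mul(Rational(1, 5), 1032) = Rational(1032, 5) ≈ 206.40)
Add(h, Mul(-1, n)) = Add(Rational(1032, 5), Mul(-1, 13966)) = Add(Rational(1032, 5), -13966) = Rational(-68798, 5)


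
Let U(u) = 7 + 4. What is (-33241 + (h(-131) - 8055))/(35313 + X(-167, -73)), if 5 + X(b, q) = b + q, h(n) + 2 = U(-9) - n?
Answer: -10289/8767 ≈ -1.1736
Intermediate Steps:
U(u) = 11
h(n) = 9 - n (h(n) = -2 + (11 - n) = 9 - n)
X(b, q) = -5 + b + q (X(b, q) = -5 + (b + q) = -5 + b + q)
(-33241 + (h(-131) - 8055))/(35313 + X(-167, -73)) = (-33241 + ((9 - 1*(-131)) - 8055))/(35313 + (-5 - 167 - 73)) = (-33241 + ((9 + 131) - 8055))/(35313 - 245) = (-33241 + (140 - 8055))/35068 = (-33241 - 7915)*(1/35068) = -41156*1/35068 = -10289/8767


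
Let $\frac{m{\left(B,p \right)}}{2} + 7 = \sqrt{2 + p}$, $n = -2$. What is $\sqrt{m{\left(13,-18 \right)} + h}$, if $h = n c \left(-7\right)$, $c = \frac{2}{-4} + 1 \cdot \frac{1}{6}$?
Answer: $\frac{2 \sqrt{-42 + 18 i}}{3} \approx 0.90611 + 4.4145 i$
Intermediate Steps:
$c = - \frac{1}{3}$ ($c = 2 \left(- \frac{1}{4}\right) + 1 \cdot \frac{1}{6} = - \frac{1}{2} + \frac{1}{6} = - \frac{1}{3} \approx -0.33333$)
$m{\left(B,p \right)} = -14 + 2 \sqrt{2 + p}$
$h = - \frac{14}{3}$ ($h = \left(-2\right) \left(- \frac{1}{3}\right) \left(-7\right) = \frac{2}{3} \left(-7\right) = - \frac{14}{3} \approx -4.6667$)
$\sqrt{m{\left(13,-18 \right)} + h} = \sqrt{\left(-14 + 2 \sqrt{2 - 18}\right) - \frac{14}{3}} = \sqrt{\left(-14 + 2 \sqrt{-16}\right) - \frac{14}{3}} = \sqrt{\left(-14 + 2 \cdot 4 i\right) - \frac{14}{3}} = \sqrt{\left(-14 + 8 i\right) - \frac{14}{3}} = \sqrt{- \frac{56}{3} + 8 i}$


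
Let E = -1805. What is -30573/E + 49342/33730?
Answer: 22405792/1217653 ≈ 18.401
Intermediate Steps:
-30573/E + 49342/33730 = -30573/(-1805) + 49342/33730 = -30573*(-1/1805) + 49342*(1/33730) = 30573/1805 + 24671/16865 = 22405792/1217653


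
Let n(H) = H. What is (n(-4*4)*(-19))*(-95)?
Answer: -28880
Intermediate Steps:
(n(-4*4)*(-19))*(-95) = (-4*4*(-19))*(-95) = -16*(-19)*(-95) = 304*(-95) = -28880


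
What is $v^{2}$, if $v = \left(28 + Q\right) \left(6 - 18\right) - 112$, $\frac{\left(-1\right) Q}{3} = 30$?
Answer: $399424$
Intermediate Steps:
$Q = -90$ ($Q = \left(-3\right) 30 = -90$)
$v = 632$ ($v = \left(28 - 90\right) \left(6 - 18\right) - 112 = \left(-62\right) \left(-12\right) - 112 = 744 - 112 = 632$)
$v^{2} = 632^{2} = 399424$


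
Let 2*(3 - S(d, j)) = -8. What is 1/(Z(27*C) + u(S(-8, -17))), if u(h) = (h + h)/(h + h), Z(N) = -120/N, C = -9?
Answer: 81/121 ≈ 0.66942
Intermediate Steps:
S(d, j) = 7 (S(d, j) = 3 - 1/2*(-8) = 3 + 4 = 7)
u(h) = 1 (u(h) = (2*h)/((2*h)) = (2*h)*(1/(2*h)) = 1)
1/(Z(27*C) + u(S(-8, -17))) = 1/(-120/(27*(-9)) + 1) = 1/(-120/(-243) + 1) = 1/(-120*(-1/243) + 1) = 1/(40/81 + 1) = 1/(121/81) = 81/121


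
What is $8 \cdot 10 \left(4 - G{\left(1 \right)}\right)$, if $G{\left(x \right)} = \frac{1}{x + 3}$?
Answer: $300$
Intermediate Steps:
$G{\left(x \right)} = \frac{1}{3 + x}$
$8 \cdot 10 \left(4 - G{\left(1 \right)}\right) = 8 \cdot 10 \left(4 - \frac{1}{3 + 1}\right) = 80 \left(4 - \frac{1}{4}\right) = 80 \cdot \frac{15}{4} = 300$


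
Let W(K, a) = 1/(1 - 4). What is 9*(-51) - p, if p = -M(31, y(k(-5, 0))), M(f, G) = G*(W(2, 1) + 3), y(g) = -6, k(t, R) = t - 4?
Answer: -475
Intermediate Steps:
k(t, R) = -4 + t
W(K, a) = -⅓ (W(K, a) = 1/(-3) = -⅓)
M(f, G) = 8*G/3 (M(f, G) = G*(-⅓ + 3) = G*(8/3) = 8*G/3)
p = 16 (p = -8*(-6)/3 = -1*(-16) = 16)
9*(-51) - p = 9*(-51) - 1*16 = -459 - 16 = -475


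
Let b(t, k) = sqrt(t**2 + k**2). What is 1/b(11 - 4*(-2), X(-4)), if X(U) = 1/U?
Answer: 4*sqrt(5777)/5777 ≈ 0.052627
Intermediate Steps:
b(t, k) = sqrt(k**2 + t**2)
1/b(11 - 4*(-2), X(-4)) = 1/(sqrt((1/(-4))**2 + (11 - 4*(-2))**2)) = 1/(sqrt((-1/4)**2 + (11 - 1*(-8))**2)) = 1/(sqrt(1/16 + (11 + 8)**2)) = 1/(sqrt(1/16 + 19**2)) = 1/(sqrt(1/16 + 361)) = 1/(sqrt(5777/16)) = 1/(sqrt(5777)/4) = 4*sqrt(5777)/5777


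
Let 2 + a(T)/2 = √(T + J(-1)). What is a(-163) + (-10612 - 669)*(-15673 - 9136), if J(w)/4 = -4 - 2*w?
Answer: 279870325 + 6*I*√19 ≈ 2.7987e+8 + 26.153*I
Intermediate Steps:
J(w) = -16 - 8*w (J(w) = 4*(-4 - 2*w) = -16 - 8*w)
a(T) = -4 + 2*√(-8 + T) (a(T) = -4 + 2*√(T + (-16 - 8*(-1))) = -4 + 2*√(T + (-16 + 8)) = -4 + 2*√(T - 8) = -4 + 2*√(-8 + T))
a(-163) + (-10612 - 669)*(-15673 - 9136) = (-4 + 2*√(-8 - 163)) + (-10612 - 669)*(-15673 - 9136) = (-4 + 2*√(-171)) - 11281*(-24809) = (-4 + 2*(3*I*√19)) + 279870329 = (-4 + 6*I*√19) + 279870329 = 279870325 + 6*I*√19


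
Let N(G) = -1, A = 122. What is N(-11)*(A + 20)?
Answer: -142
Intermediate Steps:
N(-11)*(A + 20) = -(122 + 20) = -1*142 = -142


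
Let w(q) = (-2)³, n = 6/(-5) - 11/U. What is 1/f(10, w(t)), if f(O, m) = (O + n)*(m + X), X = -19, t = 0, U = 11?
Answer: -5/1053 ≈ -0.0047483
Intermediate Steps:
n = -11/5 (n = 6/(-5) - 11/11 = 6*(-⅕) - 11*1/11 = -6/5 - 1 = -11/5 ≈ -2.2000)
w(q) = -8
f(O, m) = (-19 + m)*(-11/5 + O) (f(O, m) = (O - 11/5)*(m - 19) = (-11/5 + O)*(-19 + m) = (-19 + m)*(-11/5 + O))
1/f(10, w(t)) = 1/(209/5 - 19*10 - 11/5*(-8) + 10*(-8)) = 1/(209/5 - 190 + 88/5 - 80) = 1/(-1053/5) = -5/1053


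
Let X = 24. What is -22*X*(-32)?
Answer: 16896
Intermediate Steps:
-22*X*(-32) = -22*24*(-32) = -528*(-32) = 16896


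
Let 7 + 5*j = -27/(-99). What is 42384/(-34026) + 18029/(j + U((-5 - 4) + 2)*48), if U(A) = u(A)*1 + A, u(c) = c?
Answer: -5884943421/210019814 ≈ -28.021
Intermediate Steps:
U(A) = 2*A (U(A) = A*1 + A = A + A = 2*A)
j = -74/55 (j = -7/5 + (-27/(-99))/5 = -7/5 + (-27*(-1/99))/5 = -7/5 + (⅕)*(3/11) = -7/5 + 3/55 = -74/55 ≈ -1.3455)
42384/(-34026) + 18029/(j + U((-5 - 4) + 2)*48) = 42384/(-34026) + 18029/(-74/55 + (2*((-5 - 4) + 2))*48) = 42384*(-1/34026) + 18029/(-74/55 + (2*(-9 + 2))*48) = -7064/5671 + 18029/(-74/55 + (2*(-7))*48) = -7064/5671 + 18029/(-74/55 - 14*48) = -7064/5671 + 18029/(-74/55 - 672) = -7064/5671 + 18029/(-37034/55) = -7064/5671 + 18029*(-55/37034) = -7064/5671 - 991595/37034 = -5884943421/210019814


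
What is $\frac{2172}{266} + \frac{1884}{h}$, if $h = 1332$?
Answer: $\frac{141427}{14763} \approx 9.5798$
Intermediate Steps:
$\frac{2172}{266} + \frac{1884}{h} = \frac{2172}{266} + \frac{1884}{1332} = 2172 \cdot \frac{1}{266} + 1884 \cdot \frac{1}{1332} = \frac{1086}{133} + \frac{157}{111} = \frac{141427}{14763}$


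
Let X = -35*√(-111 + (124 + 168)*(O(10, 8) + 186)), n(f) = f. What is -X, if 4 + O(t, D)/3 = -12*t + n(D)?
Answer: 35*I*√47415 ≈ 7621.2*I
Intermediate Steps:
O(t, D) = -12 - 36*t + 3*D (O(t, D) = -12 + 3*(-12*t + D) = -12 + 3*(D - 12*t) = -12 + (-36*t + 3*D) = -12 - 36*t + 3*D)
X = -35*I*√47415 (X = -35*√(-111 + (124 + 168)*((-12 - 36*10 + 3*8) + 186)) = -35*√(-111 + 292*((-12 - 360 + 24) + 186)) = -35*√(-111 + 292*(-348 + 186)) = -35*√(-111 + 292*(-162)) = -35*√(-111 - 47304) = -35*I*√47415 ≈ -7621.2*I)
-X = -(-35)*I*√47415 = 35*I*√47415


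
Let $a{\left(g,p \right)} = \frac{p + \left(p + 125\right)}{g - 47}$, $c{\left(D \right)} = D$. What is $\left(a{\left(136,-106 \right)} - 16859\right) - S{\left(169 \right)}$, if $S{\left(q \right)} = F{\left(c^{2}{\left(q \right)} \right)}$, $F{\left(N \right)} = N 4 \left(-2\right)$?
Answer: $\frac{18834894}{89} \approx 2.1163 \cdot 10^{5}$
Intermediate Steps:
$a{\left(g,p \right)} = \frac{125 + 2 p}{-47 + g}$ ($a{\left(g,p \right)} = \frac{p + \left(125 + p\right)}{-47 + g} = \frac{125 + 2 p}{-47 + g}$)
$F{\left(N \right)} = - 8 N$ ($F{\left(N \right)} = 4 N \left(-2\right) = - 8 N$)
$S{\left(q \right)} = - 8 q^{2}$
$\left(a{\left(136,-106 \right)} - 16859\right) - S{\left(169 \right)} = \left(\frac{125 + 2 \left(-106\right)}{-47 + 136} - 16859\right) - - 8 \cdot 169^{2} = \left(\frac{125 - 212}{89} - 16859\right) - \left(-8\right) 28561 = \left(\frac{1}{89} \left(-87\right) - 16859\right) - -228488 = \left(- \frac{87}{89} - 16859\right) + 228488 = - \frac{1500538}{89} + 228488 = \frac{18834894}{89}$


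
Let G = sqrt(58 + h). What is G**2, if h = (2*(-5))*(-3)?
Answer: 88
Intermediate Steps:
h = 30 (h = -10*(-3) = 30)
G = 2*sqrt(22) (G = sqrt(58 + 30) = sqrt(88) = 2*sqrt(22) ≈ 9.3808)
G**2 = (2*sqrt(22))**2 = 88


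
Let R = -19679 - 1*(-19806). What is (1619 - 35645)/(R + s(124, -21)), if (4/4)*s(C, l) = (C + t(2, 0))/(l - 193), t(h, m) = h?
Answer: -1820391/6763 ≈ -269.17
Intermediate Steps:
R = 127 (R = -19679 + 19806 = 127)
s(C, l) = (2 + C)/(-193 + l) (s(C, l) = (C + 2)/(l - 193) = (2 + C)/(-193 + l))
(1619 - 35645)/(R + s(124, -21)) = (1619 - 35645)/(127 + (2 + 124)/(-193 - 21)) = -34026/(127 + 126/(-214)) = -34026/(127 - 1/214*126) = -34026/(127 - 63/107) = -34026/13526/107 = -34026*107/13526 = -1820391/6763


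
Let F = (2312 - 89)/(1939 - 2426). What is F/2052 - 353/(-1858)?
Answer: 1019389/5429076 ≈ 0.18776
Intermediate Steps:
F = -2223/487 (F = 2223/(-487) = 2223*(-1/487) = -2223/487 ≈ -4.5647)
F/2052 - 353/(-1858) = -2223/487/2052 - 353/(-1858) = -2223/487*1/2052 - 353*(-1/1858) = -13/5844 + 353/1858 = 1019389/5429076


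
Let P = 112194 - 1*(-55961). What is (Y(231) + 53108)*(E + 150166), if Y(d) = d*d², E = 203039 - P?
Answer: 2290826289950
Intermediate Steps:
P = 168155 (P = 112194 + 55961 = 168155)
E = 34884 (E = 203039 - 1*168155 = 203039 - 168155 = 34884)
Y(d) = d³
(Y(231) + 53108)*(E + 150166) = (231³ + 53108)*(34884 + 150166) = (12326391 + 53108)*185050 = 12379499*185050 = 2290826289950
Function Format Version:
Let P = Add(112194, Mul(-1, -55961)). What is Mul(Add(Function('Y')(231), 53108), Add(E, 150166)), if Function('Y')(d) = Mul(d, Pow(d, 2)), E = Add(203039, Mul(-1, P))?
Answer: 2290826289950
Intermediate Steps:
P = 168155 (P = Add(112194, 55961) = 168155)
E = 34884 (E = Add(203039, Mul(-1, 168155)) = Add(203039, -168155) = 34884)
Function('Y')(d) = Pow(d, 3)
Mul(Add(Function('Y')(231), 53108), Add(E, 150166)) = Mul(Add(Pow(231, 3), 53108), Add(34884, 150166)) = Mul(Add(12326391, 53108), 185050) = Mul(12379499, 185050) = 2290826289950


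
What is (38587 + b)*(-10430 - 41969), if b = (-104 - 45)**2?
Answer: -3185230412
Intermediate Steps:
b = 22201 (b = (-149)**2 = 22201)
(38587 + b)*(-10430 - 41969) = (38587 + 22201)*(-10430 - 41969) = 60788*(-52399) = -3185230412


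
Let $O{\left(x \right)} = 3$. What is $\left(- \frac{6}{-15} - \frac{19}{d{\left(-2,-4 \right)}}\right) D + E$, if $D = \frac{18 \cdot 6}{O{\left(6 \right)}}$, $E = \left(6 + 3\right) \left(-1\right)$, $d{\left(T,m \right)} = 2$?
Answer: $- \frac{1683}{5} \approx -336.6$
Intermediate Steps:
$E = -9$ ($E = 9 \left(-1\right) = -9$)
$D = 36$ ($D = \frac{18 \cdot 6}{3} = 108 \cdot \frac{1}{3} = 36$)
$\left(- \frac{6}{-15} - \frac{19}{d{\left(-2,-4 \right)}}\right) D + E = \left(- \frac{6}{-15} - \frac{19}{2}\right) 36 - 9 = \left(\left(-6\right) \left(- \frac{1}{15}\right) - \frac{19}{2}\right) 36 - 9 = \left(\frac{2}{5} - \frac{19}{2}\right) 36 - 9 = \left(- \frac{91}{10}\right) 36 - 9 = - \frac{1638}{5} - 9 = - \frac{1683}{5}$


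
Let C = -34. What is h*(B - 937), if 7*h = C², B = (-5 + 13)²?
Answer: -1009188/7 ≈ -1.4417e+5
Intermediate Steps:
B = 64 (B = 8² = 64)
h = 1156/7 (h = (⅐)*(-34)² = (⅐)*1156 = 1156/7 ≈ 165.14)
h*(B - 937) = 1156*(64 - 937)/7 = (1156/7)*(-873) = -1009188/7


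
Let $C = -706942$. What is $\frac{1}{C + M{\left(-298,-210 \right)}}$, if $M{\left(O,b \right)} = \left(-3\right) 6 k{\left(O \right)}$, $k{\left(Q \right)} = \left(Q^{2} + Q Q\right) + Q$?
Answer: $- \frac{1}{3898522} \approx -2.5651 \cdot 10^{-7}$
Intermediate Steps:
$k{\left(Q \right)} = Q + 2 Q^{2}$ ($k{\left(Q \right)} = \left(Q^{2} + Q^{2}\right) + Q = 2 Q^{2} + Q = Q + 2 Q^{2}$)
$M{\left(O,b \right)} = - 18 O \left(1 + 2 O\right)$ ($M{\left(O,b \right)} = \left(-3\right) 6 O \left(1 + 2 O\right) = - 18 O \left(1 + 2 O\right)$)
$\frac{1}{C + M{\left(-298,-210 \right)}} = \frac{1}{-706942 - - 5364 \left(1 + 2 \left(-298\right)\right)} = \frac{1}{-706942 - - 5364 \left(1 - 596\right)} = \frac{1}{-706942 - \left(-5364\right) \left(-595\right)} = \frac{1}{-706942 - 3191580} = \frac{1}{-3898522} = - \frac{1}{3898522}$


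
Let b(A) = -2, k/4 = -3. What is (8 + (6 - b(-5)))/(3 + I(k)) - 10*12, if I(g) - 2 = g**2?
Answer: -17864/149 ≈ -119.89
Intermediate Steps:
k = -12 (k = 4*(-3) = -12)
I(g) = 2 + g**2
(8 + (6 - b(-5)))/(3 + I(k)) - 10*12 = (8 + (6 - 1*(-2)))/(3 + (2 + (-12)**2)) - 10*12 = (8 + (6 + 2))/(3 + (2 + 144)) - 120 = (8 + 8)/(3 + 146) - 120 = 16/149 - 120 = -17864/149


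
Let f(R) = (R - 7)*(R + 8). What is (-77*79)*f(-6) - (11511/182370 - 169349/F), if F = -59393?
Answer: 571019010717609/3610500470 ≈ 1.5816e+5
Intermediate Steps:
f(R) = (-7 + R)*(8 + R)
(-77*79)*f(-6) - (11511/182370 - 169349/F) = (-77*79)*(-56 - 6 + (-6)**2) - (11511/182370 - 169349/(-59393)) = -6083*(-56 - 6 + 36) - (11511*(1/182370) - 169349*(-1/59393)) = -6083*(-26) - (3837/60790 + 169349/59393) = 158158 - 1*10522616651/3610500470 = 158158 - 10522616651/3610500470 = 571019010717609/3610500470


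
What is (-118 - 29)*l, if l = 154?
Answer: -22638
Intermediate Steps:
(-118 - 29)*l = (-118 - 29)*154 = -147*154 = -22638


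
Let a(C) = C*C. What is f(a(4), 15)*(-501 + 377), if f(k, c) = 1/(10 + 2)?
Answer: -31/3 ≈ -10.333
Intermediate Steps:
a(C) = C²
f(k, c) = 1/12
f(a(4), 15)*(-501 + 377) = (-501 + 377)/12 = (1/12)*(-124) = -31/3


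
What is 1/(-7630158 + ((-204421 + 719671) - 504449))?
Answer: -1/7619357 ≈ -1.3124e-7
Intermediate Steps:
1/(-7630158 + ((-204421 + 719671) - 504449)) = 1/(-7630158 + (515250 - 504449)) = 1/(-7630158 + 10801) = 1/(-7619357) = -1/7619357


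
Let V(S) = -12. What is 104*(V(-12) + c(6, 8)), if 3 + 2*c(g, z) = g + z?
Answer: -676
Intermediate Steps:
c(g, z) = -3/2 + g/2 + z/2 (c(g, z) = -3/2 + (g + z)/2 = -3/2 + (g/2 + z/2) = -3/2 + g/2 + z/2)
104*(V(-12) + c(6, 8)) = 104*(-12 + (-3/2 + (½)*6 + (½)*8)) = 104*(-12 + (-3/2 + 3 + 4)) = 104*(-12 + 11/2) = 104*(-13/2) = -676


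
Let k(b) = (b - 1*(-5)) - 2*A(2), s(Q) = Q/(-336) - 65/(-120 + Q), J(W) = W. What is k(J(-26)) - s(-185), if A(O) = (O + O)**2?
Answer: -1101941/20496 ≈ -53.764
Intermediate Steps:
A(O) = 4*O**2 (A(O) = (2*O)**2 = 4*O**2)
s(Q) = -65/(-120 + Q) - Q/336 (s(Q) = Q*(-1/336) - 65/(-120 + Q) = -Q/336 - 65/(-120 + Q) = -65/(-120 + Q) - Q/336)
k(b) = -27 + b (k(b) = (b - 1*(-5)) - 8*2**2 = (b + 5) - 8*4 = (5 + b) - 2*16 = (5 + b) - 32 = -27 + b)
k(J(-26)) - s(-185) = (-27 - 26) - (-21840 - 1*(-185)**2 + 120*(-185))/(336*(-120 - 185)) = -53 - (-21840 - 1*34225 - 22200)/(336*(-305)) = -53 - (-1)*(-21840 - 34225 - 22200)/(336*305) = -53 - (-1)*(-78265)/(336*305) = -53 - 1*15653/20496 = -53 - 15653/20496 = -1101941/20496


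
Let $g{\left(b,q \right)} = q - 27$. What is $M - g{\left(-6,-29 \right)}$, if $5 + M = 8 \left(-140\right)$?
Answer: $-1069$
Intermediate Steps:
$g{\left(b,q \right)} = -27 + q$ ($g{\left(b,q \right)} = q - 27 = -27 + q$)
$M = -1125$ ($M = -5 + 8 \left(-140\right) = -5 - 1120 = -1125$)
$M - g{\left(-6,-29 \right)} = -1125 - \left(-27 - 29\right) = -1125 - -56 = -1125 + 56 = -1069$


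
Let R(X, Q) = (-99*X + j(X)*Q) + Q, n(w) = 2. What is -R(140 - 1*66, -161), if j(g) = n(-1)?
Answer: 7809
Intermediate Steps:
j(g) = 2
R(X, Q) = -99*X + 3*Q (R(X, Q) = (-99*X + 2*Q) + Q = -99*X + 3*Q)
-R(140 - 1*66, -161) = -(-99*(140 - 1*66) + 3*(-161)) = -(-99*(140 - 66) - 483) = -(-99*74 - 483) = -(-7326 - 483) = -1*(-7809) = 7809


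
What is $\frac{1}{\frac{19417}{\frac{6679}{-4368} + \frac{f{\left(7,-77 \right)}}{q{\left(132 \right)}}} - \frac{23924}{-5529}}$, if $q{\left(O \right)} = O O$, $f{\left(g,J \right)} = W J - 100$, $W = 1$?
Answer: $- \frac{20824057}{262599548802} \approx -7.93 \cdot 10^{-5}$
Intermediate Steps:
$f{\left(g,J \right)} = -100 + J$ ($f{\left(g,J \right)} = 1 J - 100 = J - 100 = -100 + J$)
$q{\left(O \right)} = O^{2}$
$\frac{1}{\frac{19417}{\frac{6679}{-4368} + \frac{f{\left(7,-77 \right)}}{q{\left(132 \right)}}} - \frac{23924}{-5529}} = \frac{1}{\frac{19417}{\frac{6679}{-4368} + \frac{-100 - 77}{132^{2}}} - \frac{23924}{-5529}} = \frac{1}{\frac{19417}{6679 \left(- \frac{1}{4368}\right) - \frac{177}{17424}} - - \frac{23924}{5529}} = \frac{1}{\frac{19417}{- \frac{6679}{4368} - \frac{59}{5808}} + \frac{23924}{5529}} = \frac{1}{\frac{19417}{- \frac{33897}{22022}} + \frac{23924}{5529}} = \frac{1}{19417 \left(- \frac{22022}{33897}\right) + \frac{23924}{5529}} = \frac{1}{- \frac{427601174}{33897} + \frac{23924}{5529}} = \frac{1}{- \frac{262599548802}{20824057}} = - \frac{20824057}{262599548802}$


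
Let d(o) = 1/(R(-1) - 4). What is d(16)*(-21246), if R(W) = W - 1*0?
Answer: 21246/5 ≈ 4249.2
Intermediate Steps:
R(W) = W (R(W) = W + 0 = W)
d(o) = -1/5 (d(o) = 1/(-1 - 4) = 1/(-5) = -1/5)
d(16)*(-21246) = -1/5*(-21246) = 21246/5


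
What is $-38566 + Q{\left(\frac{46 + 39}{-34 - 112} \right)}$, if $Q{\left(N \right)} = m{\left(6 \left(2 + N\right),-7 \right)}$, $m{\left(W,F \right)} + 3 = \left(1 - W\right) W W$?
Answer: $- \frac{15215327941}{389017} \approx -39112.0$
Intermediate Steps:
$m{\left(W,F \right)} = -3 + W^{2} \left(1 - W\right)$ ($m{\left(W,F \right)} = -3 + \left(1 - W\right) W W = -3 + W \left(1 - W\right) W = -3 + W^{2} \left(1 - W\right)$)
$Q{\left(N \right)} = -3 + \left(12 + 6 N\right)^{2} - \left(12 + 6 N\right)^{3}$ ($Q{\left(N \right)} = -3 + \left(6 \left(2 + N\right)\right)^{2} - \left(6 \left(2 + N\right)\right)^{3} = -3 + \left(12 + 6 N\right)^{2} - \left(12 + 6 N\right)^{3}$)
$-38566 + Q{\left(\frac{46 + 39}{-34 - 112} \right)} = -38566 - \left(3 - 36 \left(2 + \frac{46 + 39}{-34 - 112}\right)^{2} + 216 \left(2 + \frac{46 + 39}{-34 - 112}\right)^{3}\right) = -38566 - \left(3 - 36 \left(2 + \frac{85}{-146}\right)^{2} + 216 \left(2 + \frac{85}{-146}\right)^{3}\right) = -38566 - \left(3 - 36 \left(2 + 85 \left(- \frac{1}{146}\right)\right)^{2} + 216 \left(2 + 85 \left(- \frac{1}{146}\right)\right)^{3}\right) = -38566 - \left(3 - 36 \left(2 - \frac{85}{146}\right)^{2} + 216 \left(2 - \frac{85}{146}\right)^{3}\right) = -38566 - \left(3 - \frac{385641}{5329} + \frac{239483061}{389017}\right) = -38566 - \frac{212498319}{389017} = - \frac{15215327941}{389017}$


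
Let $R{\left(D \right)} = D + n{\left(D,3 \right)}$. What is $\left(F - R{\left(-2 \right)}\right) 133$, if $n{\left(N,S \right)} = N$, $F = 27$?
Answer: $4123$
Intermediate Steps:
$R{\left(D \right)} = 2 D$ ($R{\left(D \right)} = D + D = 2 D$)
$\left(F - R{\left(-2 \right)}\right) 133 = \left(27 - 2 \left(-2\right)\right) 133 = \left(27 - -4\right) 133 = \left(27 + 4\right) 133 = 31 \cdot 133 = 4123$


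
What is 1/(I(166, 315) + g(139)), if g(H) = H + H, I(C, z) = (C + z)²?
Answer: 1/231639 ≈ 4.3171e-6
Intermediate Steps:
g(H) = 2*H
1/(I(166, 315) + g(139)) = 1/((166 + 315)² + 2*139) = 1/(481² + 278) = 1/(231361 + 278) = 1/231639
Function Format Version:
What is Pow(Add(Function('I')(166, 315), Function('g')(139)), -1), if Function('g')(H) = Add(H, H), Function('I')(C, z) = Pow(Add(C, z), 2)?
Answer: Rational(1, 231639) ≈ 4.3171e-6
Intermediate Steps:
Function('g')(H) = Mul(2, H)
Pow(Add(Function('I')(166, 315), Function('g')(139)), -1) = Pow(Add(Pow(Add(166, 315), 2), Mul(2, 139)), -1) = Pow(Add(Pow(481, 2), 278), -1) = Pow(Add(231361, 278), -1) = Pow(231639, -1) = Rational(1, 231639)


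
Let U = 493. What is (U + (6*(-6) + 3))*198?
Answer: 91080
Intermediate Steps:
(U + (6*(-6) + 3))*198 = (493 + (6*(-6) + 3))*198 = (493 + (-36 + 3))*198 = (493 - 33)*198 = 460*198 = 91080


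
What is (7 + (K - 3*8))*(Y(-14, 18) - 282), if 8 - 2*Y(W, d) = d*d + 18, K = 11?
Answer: 2694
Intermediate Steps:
Y(W, d) = -5 - d²/2 (Y(W, d) = 4 - (d*d + 18)/2 = 4 - (d² + 18)/2 = 4 - (18 + d²)/2 = 4 + (-9 - d²/2) = -5 - d²/2)
(7 + (K - 3*8))*(Y(-14, 18) - 282) = (7 + (11 - 3*8))*((-5 - ½*18²) - 282) = (7 + (11 - 24))*((-5 - ½*324) - 282) = (7 - 13)*((-5 - 162) - 282) = -6*(-167 - 282) = -6*(-449) = 2694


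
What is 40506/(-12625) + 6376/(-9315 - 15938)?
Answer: -1103395018/318819125 ≈ -3.4609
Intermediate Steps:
40506/(-12625) + 6376/(-9315 - 15938) = 40506*(-1/12625) + 6376/(-25253) = -40506/12625 + 6376*(-1/25253) = -40506/12625 - 6376/25253 = -1103395018/318819125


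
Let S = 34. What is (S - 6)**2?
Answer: 784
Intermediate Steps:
(S - 6)**2 = (34 - 6)**2 = 28**2 = 784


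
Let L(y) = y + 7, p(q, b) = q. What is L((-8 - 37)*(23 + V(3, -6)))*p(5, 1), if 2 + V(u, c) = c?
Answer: -3340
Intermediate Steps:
V(u, c) = -2 + c
L(y) = 7 + y
L((-8 - 37)*(23 + V(3, -6)))*p(5, 1) = (7 + (-8 - 37)*(23 + (-2 - 6)))*5 = (7 - 45*(23 - 8))*5 = (7 - 45*15)*5 = (7 - 675)*5 = -668*5 = -3340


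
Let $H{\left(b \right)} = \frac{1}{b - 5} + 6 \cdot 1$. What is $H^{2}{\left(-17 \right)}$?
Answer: $\frac{17161}{484} \approx 35.457$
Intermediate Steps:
$H{\left(b \right)} = 6 + \frac{1}{-5 + b}$ ($H{\left(b \right)} = \frac{1}{-5 + b} + 6 = 6 + \frac{1}{-5 + b}$)
$H^{2}{\left(-17 \right)} = \left(\frac{-29 + 6 \left(-17\right)}{-5 - 17}\right)^{2} = \left(\frac{-29 - 102}{-22}\right)^{2} = \left(\left(- \frac{1}{22}\right) \left(-131\right)\right)^{2} = \left(\frac{131}{22}\right)^{2} = \frac{17161}{484}$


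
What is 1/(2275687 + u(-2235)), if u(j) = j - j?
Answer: 1/2275687 ≈ 4.3943e-7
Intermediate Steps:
u(j) = 0
1/(2275687 + u(-2235)) = 1/(2275687 + 0) = 1/2275687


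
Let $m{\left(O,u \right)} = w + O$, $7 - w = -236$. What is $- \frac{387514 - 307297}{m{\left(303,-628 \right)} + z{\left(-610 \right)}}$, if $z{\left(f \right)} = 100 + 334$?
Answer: $- \frac{80217}{980} \approx -81.854$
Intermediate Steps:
$w = 243$ ($w = 7 - -236 = 7 + 236 = 243$)
$z{\left(f \right)} = 434$
$m{\left(O,u \right)} = 243 + O$
$- \frac{387514 - 307297}{m{\left(303,-628 \right)} + z{\left(-610 \right)}} = - \frac{387514 - 307297}{\left(243 + 303\right) + 434} = - \frac{80217}{546 + 434} = - \frac{80217}{980}$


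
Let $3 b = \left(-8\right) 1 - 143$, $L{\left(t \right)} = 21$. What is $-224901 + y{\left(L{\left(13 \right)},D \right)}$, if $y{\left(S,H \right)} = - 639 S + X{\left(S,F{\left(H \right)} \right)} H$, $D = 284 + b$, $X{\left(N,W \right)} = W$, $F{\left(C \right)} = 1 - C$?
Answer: $- \frac{2634178}{9} \approx -2.9269 \cdot 10^{5}$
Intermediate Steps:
$b = - \frac{151}{3}$ ($b = \frac{\left(-8\right) 1 - 143}{3} = \frac{-8 - 143}{3} = \frac{1}{3} \left(-151\right) = - \frac{151}{3} \approx -50.333$)
$D = \frac{701}{3}$ ($D = 284 - \frac{151}{3} = \frac{701}{3} \approx 233.67$)
$y{\left(S,H \right)} = - 639 S + H \left(1 - H\right)$ ($y{\left(S,H \right)} = - 639 S + \left(1 - H\right) H = - 639 S + H \left(1 - H\right)$)
$-224901 + y{\left(L{\left(13 \right)},D \right)} = -224901 - \frac{610069}{9} = - \frac{2634178}{9}$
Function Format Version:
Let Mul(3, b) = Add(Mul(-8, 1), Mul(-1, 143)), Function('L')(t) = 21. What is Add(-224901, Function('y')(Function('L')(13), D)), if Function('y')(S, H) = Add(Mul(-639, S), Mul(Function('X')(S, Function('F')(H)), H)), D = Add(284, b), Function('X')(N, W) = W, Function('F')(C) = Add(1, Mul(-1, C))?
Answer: Rational(-2634178, 9) ≈ -2.9269e+5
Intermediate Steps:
b = Rational(-151, 3) (b = Mul(Rational(1, 3), Add(Mul(-8, 1), Mul(-1, 143))) = Mul(Rational(1, 3), Add(-8, -143)) = Mul(Rational(1, 3), -151) = Rational(-151, 3) ≈ -50.333)
D = Rational(701, 3) (D = Add(284, Rational(-151, 3)) = Rational(701, 3) ≈ 233.67)
Function('y')(S, H) = Add(Mul(-639, S), Mul(H, Add(1, Mul(-1, H)))) (Function('y')(S, H) = Add(Mul(-639, S), Mul(Add(1, Mul(-1, H)), H)) = Add(Mul(-639, S), Mul(H, Add(1, Mul(-1, H)))))
Add(-224901, Function('y')(Function('L')(13), D)) = Add(-224901, Add(Rational(701, 3), Mul(-1, Pow(Rational(701, 3), 2)), Mul(-639, 21))) = Add(-224901, Add(Rational(701, 3), Mul(-1, Rational(491401, 9)), -13419)) = Add(-224901, Add(Rational(701, 3), Rational(-491401, 9), -13419)) = Add(-224901, Rational(-610069, 9)) = Rational(-2634178, 9)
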